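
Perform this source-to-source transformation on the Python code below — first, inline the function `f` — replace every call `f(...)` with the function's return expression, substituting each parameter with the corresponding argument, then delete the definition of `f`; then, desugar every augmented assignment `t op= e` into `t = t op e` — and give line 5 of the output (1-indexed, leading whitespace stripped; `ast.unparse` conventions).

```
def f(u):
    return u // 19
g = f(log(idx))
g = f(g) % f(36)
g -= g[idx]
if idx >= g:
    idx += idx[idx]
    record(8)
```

idx = idx + idx[idx]

Transformed code:
g = log(idx) // 19
g = g // 19 % (36 // 19)
g = g - g[idx]
if idx >= g:
    idx = idx + idx[idx]
    record(8)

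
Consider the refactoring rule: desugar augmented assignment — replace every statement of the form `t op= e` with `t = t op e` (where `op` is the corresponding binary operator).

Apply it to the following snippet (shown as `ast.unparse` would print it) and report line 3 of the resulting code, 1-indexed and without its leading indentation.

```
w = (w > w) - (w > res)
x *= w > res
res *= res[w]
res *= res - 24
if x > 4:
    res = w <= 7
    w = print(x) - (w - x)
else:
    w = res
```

Transformed code:
w = (w > w) - (w > res)
x = x * (w > res)
res = res * res[w]
res = res * (res - 24)
if x > 4:
    res = w <= 7
    w = print(x) - (w - x)
else:
    w = res

res = res * res[w]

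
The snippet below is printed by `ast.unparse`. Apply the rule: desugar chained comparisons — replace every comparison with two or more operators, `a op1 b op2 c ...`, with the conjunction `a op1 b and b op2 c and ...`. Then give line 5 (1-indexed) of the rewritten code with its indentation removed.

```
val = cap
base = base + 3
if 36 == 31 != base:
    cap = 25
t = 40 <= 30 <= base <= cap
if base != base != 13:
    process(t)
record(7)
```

Transformed code:
val = cap
base = base + 3
if 36 == 31 and 31 != base:
    cap = 25
t = 40 <= 30 and 30 <= base and (base <= cap)
if base != base and base != 13:
    process(t)
record(7)

t = 40 <= 30 and 30 <= base and (base <= cap)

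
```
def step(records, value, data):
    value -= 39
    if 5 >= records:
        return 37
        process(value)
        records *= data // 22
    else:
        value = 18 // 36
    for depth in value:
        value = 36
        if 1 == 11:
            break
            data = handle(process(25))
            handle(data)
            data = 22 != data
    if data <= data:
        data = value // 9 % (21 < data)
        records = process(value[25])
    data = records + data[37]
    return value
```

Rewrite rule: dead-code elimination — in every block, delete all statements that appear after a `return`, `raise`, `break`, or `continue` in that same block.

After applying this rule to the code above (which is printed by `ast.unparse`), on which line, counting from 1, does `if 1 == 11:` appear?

Transformed code:
def step(records, value, data):
    value -= 39
    if 5 >= records:
        return 37
    else:
        value = 18 // 36
    for depth in value:
        value = 36
        if 1 == 11:
            break
    if data <= data:
        data = value // 9 % (21 < data)
        records = process(value[25])
    data = records + data[37]
    return value

9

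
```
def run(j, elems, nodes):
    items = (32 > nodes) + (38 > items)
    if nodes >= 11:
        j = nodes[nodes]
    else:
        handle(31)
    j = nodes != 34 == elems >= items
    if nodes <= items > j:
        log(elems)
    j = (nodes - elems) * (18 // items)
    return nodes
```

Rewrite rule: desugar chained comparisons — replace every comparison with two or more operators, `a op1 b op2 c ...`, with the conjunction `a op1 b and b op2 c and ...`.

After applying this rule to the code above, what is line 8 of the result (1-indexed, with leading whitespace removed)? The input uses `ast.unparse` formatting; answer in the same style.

if nodes <= items and items > j:

Transformed code:
def run(j, elems, nodes):
    items = (32 > nodes) + (38 > items)
    if nodes >= 11:
        j = nodes[nodes]
    else:
        handle(31)
    j = nodes != 34 and 34 == elems and (elems >= items)
    if nodes <= items and items > j:
        log(elems)
    j = (nodes - elems) * (18 // items)
    return nodes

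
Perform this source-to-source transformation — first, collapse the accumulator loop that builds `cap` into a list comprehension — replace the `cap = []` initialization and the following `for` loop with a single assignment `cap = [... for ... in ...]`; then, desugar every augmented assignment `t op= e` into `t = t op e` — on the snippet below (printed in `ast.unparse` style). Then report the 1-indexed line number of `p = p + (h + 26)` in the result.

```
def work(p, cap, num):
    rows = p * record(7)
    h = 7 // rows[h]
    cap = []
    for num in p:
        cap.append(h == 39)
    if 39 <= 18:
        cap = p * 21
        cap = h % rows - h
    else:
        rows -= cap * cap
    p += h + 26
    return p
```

10

Transformed code:
def work(p, cap, num):
    rows = p * record(7)
    h = 7 // rows[h]
    cap = [h == 39 for num in p]
    if 39 <= 18:
        cap = p * 21
        cap = h % rows - h
    else:
        rows = rows - cap * cap
    p = p + (h + 26)
    return p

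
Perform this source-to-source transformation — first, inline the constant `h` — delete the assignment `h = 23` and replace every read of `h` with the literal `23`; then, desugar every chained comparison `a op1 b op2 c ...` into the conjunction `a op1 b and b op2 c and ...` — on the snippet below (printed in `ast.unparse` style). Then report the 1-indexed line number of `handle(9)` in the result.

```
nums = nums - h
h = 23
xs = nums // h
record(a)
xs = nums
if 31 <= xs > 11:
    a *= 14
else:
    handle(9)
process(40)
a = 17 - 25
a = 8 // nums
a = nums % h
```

8

Transformed code:
nums = nums - 23
xs = nums // 23
record(a)
xs = nums
if 31 <= xs and xs > 11:
    a *= 14
else:
    handle(9)
process(40)
a = 17 - 25
a = 8 // nums
a = nums % 23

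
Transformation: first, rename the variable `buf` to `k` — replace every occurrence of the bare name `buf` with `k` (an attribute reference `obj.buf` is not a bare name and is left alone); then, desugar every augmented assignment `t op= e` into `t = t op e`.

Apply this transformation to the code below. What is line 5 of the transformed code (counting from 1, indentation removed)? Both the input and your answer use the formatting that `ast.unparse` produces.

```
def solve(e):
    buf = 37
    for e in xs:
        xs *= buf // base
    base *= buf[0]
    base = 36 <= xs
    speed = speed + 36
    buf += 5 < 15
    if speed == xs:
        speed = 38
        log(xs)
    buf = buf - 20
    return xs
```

base = base * k[0]

Transformed code:
def solve(e):
    k = 37
    for e in xs:
        xs = xs * (k // base)
    base = base * k[0]
    base = 36 <= xs
    speed = speed + 36
    k = k + (5 < 15)
    if speed == xs:
        speed = 38
        log(xs)
    k = k - 20
    return xs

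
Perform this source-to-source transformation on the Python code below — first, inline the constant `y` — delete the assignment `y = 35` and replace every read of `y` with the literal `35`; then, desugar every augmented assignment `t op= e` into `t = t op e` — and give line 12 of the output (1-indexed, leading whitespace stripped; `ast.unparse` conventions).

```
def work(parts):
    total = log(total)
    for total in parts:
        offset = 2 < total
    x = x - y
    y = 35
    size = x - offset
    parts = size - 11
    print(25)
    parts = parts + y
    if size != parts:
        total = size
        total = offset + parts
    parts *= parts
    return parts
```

total = offset + parts

Transformed code:
def work(parts):
    total = log(total)
    for total in parts:
        offset = 2 < total
    x = x - 35
    size = x - offset
    parts = size - 11
    print(25)
    parts = parts + 35
    if size != parts:
        total = size
        total = offset + parts
    parts = parts * parts
    return parts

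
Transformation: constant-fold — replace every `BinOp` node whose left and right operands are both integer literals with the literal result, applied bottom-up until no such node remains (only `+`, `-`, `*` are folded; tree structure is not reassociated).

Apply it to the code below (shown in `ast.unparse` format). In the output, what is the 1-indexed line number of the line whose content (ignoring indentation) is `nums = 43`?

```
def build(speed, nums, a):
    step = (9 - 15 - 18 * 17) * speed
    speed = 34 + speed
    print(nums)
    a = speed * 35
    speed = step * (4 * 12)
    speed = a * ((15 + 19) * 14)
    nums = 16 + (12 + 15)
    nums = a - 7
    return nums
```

8

Transformed code:
def build(speed, nums, a):
    step = -312 * speed
    speed = 34 + speed
    print(nums)
    a = speed * 35
    speed = step * 48
    speed = a * 476
    nums = 43
    nums = a - 7
    return nums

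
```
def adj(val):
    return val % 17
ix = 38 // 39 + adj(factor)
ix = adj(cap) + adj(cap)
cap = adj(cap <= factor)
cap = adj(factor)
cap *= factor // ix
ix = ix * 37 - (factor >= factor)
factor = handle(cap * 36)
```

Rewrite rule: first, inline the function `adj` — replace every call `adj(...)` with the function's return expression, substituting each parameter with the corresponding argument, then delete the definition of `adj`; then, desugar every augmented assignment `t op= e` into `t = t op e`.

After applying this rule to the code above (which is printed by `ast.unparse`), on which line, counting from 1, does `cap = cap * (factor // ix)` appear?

Transformed code:
ix = 38 // 39 + factor % 17
ix = cap % 17 + cap % 17
cap = (cap <= factor) % 17
cap = factor % 17
cap = cap * (factor // ix)
ix = ix * 37 - (factor >= factor)
factor = handle(cap * 36)

5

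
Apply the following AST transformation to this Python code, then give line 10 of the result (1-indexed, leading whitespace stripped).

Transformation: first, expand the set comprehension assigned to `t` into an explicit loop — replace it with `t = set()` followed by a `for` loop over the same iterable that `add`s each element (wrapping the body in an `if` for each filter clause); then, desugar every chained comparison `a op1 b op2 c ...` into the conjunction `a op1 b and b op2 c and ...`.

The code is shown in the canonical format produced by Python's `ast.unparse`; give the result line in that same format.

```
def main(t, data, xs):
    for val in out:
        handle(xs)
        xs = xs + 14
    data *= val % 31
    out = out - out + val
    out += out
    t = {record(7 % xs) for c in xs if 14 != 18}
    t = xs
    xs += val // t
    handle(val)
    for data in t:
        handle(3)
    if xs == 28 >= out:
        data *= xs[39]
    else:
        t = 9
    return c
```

Transformed code:
def main(t, data, xs):
    for val in out:
        handle(xs)
        xs = xs + 14
    data *= val % 31
    out = out - out + val
    out += out
    t = set()
    for c in xs:
        if 14 != 18:
            t.add(record(7 % xs))
    t = xs
    xs += val // t
    handle(val)
    for data in t:
        handle(3)
    if xs == 28 and 28 >= out:
        data *= xs[39]
    else:
        t = 9
    return c

if 14 != 18:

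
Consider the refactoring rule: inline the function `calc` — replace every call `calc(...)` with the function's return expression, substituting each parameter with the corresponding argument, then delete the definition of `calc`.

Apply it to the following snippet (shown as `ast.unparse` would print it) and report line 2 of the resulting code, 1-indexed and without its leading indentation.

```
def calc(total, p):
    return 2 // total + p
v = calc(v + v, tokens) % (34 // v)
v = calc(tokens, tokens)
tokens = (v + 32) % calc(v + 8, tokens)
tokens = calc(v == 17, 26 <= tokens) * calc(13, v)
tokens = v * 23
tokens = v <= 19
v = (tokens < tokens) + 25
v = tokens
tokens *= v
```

Transformed code:
v = (2 // (v + v) + tokens) % (34 // v)
v = 2 // tokens + tokens
tokens = (v + 32) % (2 // (v + 8) + tokens)
tokens = (2 // (v == 17) + (26 <= tokens)) * (2 // 13 + v)
tokens = v * 23
tokens = v <= 19
v = (tokens < tokens) + 25
v = tokens
tokens *= v

v = 2 // tokens + tokens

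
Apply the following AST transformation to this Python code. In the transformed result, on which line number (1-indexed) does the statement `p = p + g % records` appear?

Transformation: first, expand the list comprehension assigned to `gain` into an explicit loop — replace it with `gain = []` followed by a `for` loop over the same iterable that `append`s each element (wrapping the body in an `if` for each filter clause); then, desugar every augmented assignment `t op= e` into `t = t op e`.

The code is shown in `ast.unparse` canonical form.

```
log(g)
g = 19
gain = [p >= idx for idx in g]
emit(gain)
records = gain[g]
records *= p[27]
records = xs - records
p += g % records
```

10

Transformed code:
log(g)
g = 19
gain = []
for idx in g:
    gain.append(p >= idx)
emit(gain)
records = gain[g]
records = records * p[27]
records = xs - records
p = p + g % records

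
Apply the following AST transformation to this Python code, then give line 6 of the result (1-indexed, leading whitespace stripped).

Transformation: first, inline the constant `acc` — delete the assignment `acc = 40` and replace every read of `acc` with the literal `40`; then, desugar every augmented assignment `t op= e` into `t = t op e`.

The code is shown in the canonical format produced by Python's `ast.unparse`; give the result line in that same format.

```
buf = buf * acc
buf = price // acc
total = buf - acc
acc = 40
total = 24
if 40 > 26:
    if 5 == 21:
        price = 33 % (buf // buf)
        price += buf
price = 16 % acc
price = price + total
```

if 5 == 21:

Transformed code:
buf = buf * 40
buf = price // 40
total = buf - 40
total = 24
if 40 > 26:
    if 5 == 21:
        price = 33 % (buf // buf)
        price = price + buf
price = 16 % 40
price = price + total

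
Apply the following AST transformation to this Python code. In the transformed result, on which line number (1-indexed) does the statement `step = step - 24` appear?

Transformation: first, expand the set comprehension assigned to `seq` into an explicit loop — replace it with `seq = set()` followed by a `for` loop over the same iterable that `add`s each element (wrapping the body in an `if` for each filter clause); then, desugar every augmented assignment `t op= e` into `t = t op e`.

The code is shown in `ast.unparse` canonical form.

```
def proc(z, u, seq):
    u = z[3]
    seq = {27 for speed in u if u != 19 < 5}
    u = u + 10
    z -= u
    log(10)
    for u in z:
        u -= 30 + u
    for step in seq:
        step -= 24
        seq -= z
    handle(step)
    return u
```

13

Transformed code:
def proc(z, u, seq):
    u = z[3]
    seq = set()
    for speed in u:
        if u != 19 < 5:
            seq.add(27)
    u = u + 10
    z = z - u
    log(10)
    for u in z:
        u = u - (30 + u)
    for step in seq:
        step = step - 24
        seq = seq - z
    handle(step)
    return u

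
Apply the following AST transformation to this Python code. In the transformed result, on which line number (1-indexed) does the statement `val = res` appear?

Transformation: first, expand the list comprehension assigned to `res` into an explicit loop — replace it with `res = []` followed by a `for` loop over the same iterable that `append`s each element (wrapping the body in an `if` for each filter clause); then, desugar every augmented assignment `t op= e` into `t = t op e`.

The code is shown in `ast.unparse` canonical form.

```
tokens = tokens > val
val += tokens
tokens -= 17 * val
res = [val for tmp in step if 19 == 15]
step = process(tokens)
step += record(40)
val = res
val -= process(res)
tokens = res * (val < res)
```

10

Transformed code:
tokens = tokens > val
val = val + tokens
tokens = tokens - 17 * val
res = []
for tmp in step:
    if 19 == 15:
        res.append(val)
step = process(tokens)
step = step + record(40)
val = res
val = val - process(res)
tokens = res * (val < res)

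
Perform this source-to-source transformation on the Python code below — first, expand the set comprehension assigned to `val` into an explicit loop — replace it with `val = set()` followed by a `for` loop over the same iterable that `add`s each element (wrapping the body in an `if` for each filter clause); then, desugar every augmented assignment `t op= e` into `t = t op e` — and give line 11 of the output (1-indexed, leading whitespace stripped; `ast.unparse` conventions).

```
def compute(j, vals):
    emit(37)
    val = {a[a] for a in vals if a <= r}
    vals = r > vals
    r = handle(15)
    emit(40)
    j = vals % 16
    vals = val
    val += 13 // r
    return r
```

vals = val

Transformed code:
def compute(j, vals):
    emit(37)
    val = set()
    for a in vals:
        if a <= r:
            val.add(a[a])
    vals = r > vals
    r = handle(15)
    emit(40)
    j = vals % 16
    vals = val
    val = val + 13 // r
    return r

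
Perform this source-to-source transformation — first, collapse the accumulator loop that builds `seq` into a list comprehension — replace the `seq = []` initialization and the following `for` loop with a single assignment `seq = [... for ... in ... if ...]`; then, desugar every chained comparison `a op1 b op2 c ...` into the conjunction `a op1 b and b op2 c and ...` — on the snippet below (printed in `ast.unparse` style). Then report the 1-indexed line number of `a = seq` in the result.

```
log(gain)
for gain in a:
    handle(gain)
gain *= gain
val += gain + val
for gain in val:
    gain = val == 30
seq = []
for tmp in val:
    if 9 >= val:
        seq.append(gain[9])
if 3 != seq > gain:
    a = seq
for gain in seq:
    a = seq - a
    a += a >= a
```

Transformed code:
log(gain)
for gain in a:
    handle(gain)
gain *= gain
val += gain + val
for gain in val:
    gain = val == 30
seq = [gain[9] for tmp in val if 9 >= val]
if 3 != seq and seq > gain:
    a = seq
for gain in seq:
    a = seq - a
    a += a >= a

10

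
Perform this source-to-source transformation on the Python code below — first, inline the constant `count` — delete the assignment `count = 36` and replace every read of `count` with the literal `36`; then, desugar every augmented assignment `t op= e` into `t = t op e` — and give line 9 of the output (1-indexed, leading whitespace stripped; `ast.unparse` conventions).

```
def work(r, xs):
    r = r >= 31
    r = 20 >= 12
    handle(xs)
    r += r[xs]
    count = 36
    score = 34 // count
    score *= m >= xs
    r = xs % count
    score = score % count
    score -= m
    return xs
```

Transformed code:
def work(r, xs):
    r = r >= 31
    r = 20 >= 12
    handle(xs)
    r = r + r[xs]
    score = 34 // 36
    score = score * (m >= xs)
    r = xs % 36
    score = score % 36
    score = score - m
    return xs

score = score % 36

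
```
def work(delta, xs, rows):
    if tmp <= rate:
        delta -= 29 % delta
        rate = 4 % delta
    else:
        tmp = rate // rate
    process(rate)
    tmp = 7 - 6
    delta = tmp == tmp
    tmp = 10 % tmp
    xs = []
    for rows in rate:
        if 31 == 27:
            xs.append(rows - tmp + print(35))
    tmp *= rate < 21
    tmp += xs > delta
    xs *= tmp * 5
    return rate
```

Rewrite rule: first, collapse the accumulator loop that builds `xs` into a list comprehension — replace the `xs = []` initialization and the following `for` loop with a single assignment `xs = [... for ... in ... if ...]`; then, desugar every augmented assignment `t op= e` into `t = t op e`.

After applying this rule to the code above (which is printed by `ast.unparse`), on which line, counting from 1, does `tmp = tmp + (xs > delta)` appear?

13

Transformed code:
def work(delta, xs, rows):
    if tmp <= rate:
        delta = delta - 29 % delta
        rate = 4 % delta
    else:
        tmp = rate // rate
    process(rate)
    tmp = 7 - 6
    delta = tmp == tmp
    tmp = 10 % tmp
    xs = [rows - tmp + print(35) for rows in rate if 31 == 27]
    tmp = tmp * (rate < 21)
    tmp = tmp + (xs > delta)
    xs = xs * (tmp * 5)
    return rate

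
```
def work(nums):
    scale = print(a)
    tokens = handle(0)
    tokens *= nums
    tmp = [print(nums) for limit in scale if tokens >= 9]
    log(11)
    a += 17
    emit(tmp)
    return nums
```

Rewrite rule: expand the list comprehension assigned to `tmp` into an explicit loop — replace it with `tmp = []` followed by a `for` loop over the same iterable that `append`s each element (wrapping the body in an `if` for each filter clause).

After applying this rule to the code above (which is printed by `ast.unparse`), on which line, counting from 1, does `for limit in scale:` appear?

6

Transformed code:
def work(nums):
    scale = print(a)
    tokens = handle(0)
    tokens *= nums
    tmp = []
    for limit in scale:
        if tokens >= 9:
            tmp.append(print(nums))
    log(11)
    a += 17
    emit(tmp)
    return nums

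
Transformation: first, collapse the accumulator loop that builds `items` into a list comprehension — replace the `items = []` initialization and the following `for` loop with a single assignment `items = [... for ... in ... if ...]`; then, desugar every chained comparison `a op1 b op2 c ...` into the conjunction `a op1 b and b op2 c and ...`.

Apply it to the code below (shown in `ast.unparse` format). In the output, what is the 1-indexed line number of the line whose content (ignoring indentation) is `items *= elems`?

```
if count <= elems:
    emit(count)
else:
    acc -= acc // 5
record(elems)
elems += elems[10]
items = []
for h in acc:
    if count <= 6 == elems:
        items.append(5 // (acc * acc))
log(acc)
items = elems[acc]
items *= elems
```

Transformed code:
if count <= elems:
    emit(count)
else:
    acc -= acc // 5
record(elems)
elems += elems[10]
items = [5 // (acc * acc) for h in acc if count <= 6 and 6 == elems]
log(acc)
items = elems[acc]
items *= elems

10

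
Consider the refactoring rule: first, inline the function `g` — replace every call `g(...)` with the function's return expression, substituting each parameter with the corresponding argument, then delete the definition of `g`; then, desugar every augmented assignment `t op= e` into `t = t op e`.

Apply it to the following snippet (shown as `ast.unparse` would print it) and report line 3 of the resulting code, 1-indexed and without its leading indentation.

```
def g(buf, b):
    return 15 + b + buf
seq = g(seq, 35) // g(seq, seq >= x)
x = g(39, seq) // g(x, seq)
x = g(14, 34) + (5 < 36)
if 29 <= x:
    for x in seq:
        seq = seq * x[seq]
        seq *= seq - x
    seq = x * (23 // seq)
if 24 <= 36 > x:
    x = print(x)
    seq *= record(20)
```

x = 15 + 34 + 14 + (5 < 36)

Transformed code:
seq = (15 + 35 + seq) // (15 + (seq >= x) + seq)
x = (15 + seq + 39) // (15 + seq + x)
x = 15 + 34 + 14 + (5 < 36)
if 29 <= x:
    for x in seq:
        seq = seq * x[seq]
        seq = seq * (seq - x)
    seq = x * (23 // seq)
if 24 <= 36 > x:
    x = print(x)
    seq = seq * record(20)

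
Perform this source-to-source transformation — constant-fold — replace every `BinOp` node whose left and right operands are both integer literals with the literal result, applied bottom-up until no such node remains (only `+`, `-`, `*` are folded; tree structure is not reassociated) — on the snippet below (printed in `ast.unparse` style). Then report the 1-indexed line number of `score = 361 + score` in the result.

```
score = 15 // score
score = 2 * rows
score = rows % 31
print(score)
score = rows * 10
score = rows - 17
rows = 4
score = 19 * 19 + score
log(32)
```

Transformed code:
score = 15 // score
score = 2 * rows
score = rows % 31
print(score)
score = rows * 10
score = rows - 17
rows = 4
score = 361 + score
log(32)

8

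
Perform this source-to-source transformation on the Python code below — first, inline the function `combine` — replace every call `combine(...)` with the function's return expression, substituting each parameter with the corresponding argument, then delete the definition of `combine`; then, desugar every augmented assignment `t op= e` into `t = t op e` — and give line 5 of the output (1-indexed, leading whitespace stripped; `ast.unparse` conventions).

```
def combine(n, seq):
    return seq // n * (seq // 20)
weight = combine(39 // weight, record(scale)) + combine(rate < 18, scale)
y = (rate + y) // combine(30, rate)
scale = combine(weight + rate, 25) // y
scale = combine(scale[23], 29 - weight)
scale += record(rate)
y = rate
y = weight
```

Transformed code:
weight = record(scale) // (39 // weight) * (record(scale) // 20) + scale // (rate < 18) * (scale // 20)
y = (rate + y) // (rate // 30 * (rate // 20))
scale = 25 // (weight + rate) * (25 // 20) // y
scale = (29 - weight) // scale[23] * ((29 - weight) // 20)
scale = scale + record(rate)
y = rate
y = weight

scale = scale + record(rate)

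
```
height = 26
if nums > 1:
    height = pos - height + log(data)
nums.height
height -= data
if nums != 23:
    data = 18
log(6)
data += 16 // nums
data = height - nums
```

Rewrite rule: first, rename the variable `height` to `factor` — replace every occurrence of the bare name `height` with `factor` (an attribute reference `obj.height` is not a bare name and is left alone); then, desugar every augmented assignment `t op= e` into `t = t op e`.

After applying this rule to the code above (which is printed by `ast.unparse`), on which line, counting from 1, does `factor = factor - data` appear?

5

Transformed code:
factor = 26
if nums > 1:
    factor = pos - factor + log(data)
nums.height
factor = factor - data
if nums != 23:
    data = 18
log(6)
data = data + 16 // nums
data = factor - nums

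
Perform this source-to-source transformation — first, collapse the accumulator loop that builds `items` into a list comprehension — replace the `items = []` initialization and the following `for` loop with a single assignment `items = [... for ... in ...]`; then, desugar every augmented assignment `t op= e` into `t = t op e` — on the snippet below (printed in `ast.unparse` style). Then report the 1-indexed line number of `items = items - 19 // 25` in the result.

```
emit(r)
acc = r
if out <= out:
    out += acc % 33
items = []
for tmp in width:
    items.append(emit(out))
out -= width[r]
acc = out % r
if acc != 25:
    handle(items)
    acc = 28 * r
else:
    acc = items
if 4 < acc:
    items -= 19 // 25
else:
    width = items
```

14

Transformed code:
emit(r)
acc = r
if out <= out:
    out = out + acc % 33
items = [emit(out) for tmp in width]
out = out - width[r]
acc = out % r
if acc != 25:
    handle(items)
    acc = 28 * r
else:
    acc = items
if 4 < acc:
    items = items - 19 // 25
else:
    width = items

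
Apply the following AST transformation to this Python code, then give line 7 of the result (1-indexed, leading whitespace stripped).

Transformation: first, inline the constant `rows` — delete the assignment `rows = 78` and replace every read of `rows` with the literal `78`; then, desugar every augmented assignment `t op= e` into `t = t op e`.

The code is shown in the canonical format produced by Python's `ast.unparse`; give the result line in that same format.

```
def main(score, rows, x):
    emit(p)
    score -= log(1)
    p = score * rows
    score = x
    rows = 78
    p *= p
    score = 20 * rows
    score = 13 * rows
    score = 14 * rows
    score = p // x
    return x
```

Transformed code:
def main(score, rows, x):
    emit(p)
    score = score - log(1)
    p = score * 78
    score = x
    p = p * p
    score = 20 * 78
    score = 13 * 78
    score = 14 * 78
    score = p // x
    return x

score = 20 * 78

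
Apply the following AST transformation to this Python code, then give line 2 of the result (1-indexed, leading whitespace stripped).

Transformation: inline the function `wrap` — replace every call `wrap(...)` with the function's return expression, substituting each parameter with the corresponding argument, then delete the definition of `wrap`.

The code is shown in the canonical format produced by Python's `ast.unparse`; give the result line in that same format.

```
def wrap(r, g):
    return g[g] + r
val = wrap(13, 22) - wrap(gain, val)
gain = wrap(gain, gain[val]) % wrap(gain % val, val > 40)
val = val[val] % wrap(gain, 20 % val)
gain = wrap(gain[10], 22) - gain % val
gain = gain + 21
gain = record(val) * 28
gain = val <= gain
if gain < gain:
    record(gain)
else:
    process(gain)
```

gain = (gain[val][gain[val]] + gain) % ((val > 40)[val > 40] + gain % val)

Transformed code:
val = 22[22] + 13 - (val[val] + gain)
gain = (gain[val][gain[val]] + gain) % ((val > 40)[val > 40] + gain % val)
val = val[val] % ((20 % val)[20 % val] + gain)
gain = 22[22] + gain[10] - gain % val
gain = gain + 21
gain = record(val) * 28
gain = val <= gain
if gain < gain:
    record(gain)
else:
    process(gain)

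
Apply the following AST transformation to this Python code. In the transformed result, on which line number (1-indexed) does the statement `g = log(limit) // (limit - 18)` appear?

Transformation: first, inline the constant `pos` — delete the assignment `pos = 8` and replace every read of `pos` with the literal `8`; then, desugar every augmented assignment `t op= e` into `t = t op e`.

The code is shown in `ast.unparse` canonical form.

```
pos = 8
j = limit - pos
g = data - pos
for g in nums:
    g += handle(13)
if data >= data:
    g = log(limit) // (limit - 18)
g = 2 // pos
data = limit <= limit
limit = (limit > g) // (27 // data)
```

6

Transformed code:
j = limit - 8
g = data - 8
for g in nums:
    g = g + handle(13)
if data >= data:
    g = log(limit) // (limit - 18)
g = 2 // 8
data = limit <= limit
limit = (limit > g) // (27 // data)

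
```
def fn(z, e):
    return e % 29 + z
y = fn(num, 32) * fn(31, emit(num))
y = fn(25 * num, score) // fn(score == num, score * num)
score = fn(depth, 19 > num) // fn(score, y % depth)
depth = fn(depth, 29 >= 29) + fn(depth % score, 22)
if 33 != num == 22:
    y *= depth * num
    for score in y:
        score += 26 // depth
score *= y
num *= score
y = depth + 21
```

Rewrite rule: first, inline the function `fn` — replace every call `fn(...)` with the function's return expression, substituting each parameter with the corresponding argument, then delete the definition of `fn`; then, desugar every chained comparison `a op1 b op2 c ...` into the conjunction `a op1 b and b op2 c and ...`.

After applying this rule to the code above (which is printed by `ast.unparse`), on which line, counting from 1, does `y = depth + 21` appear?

Transformed code:
y = (32 % 29 + num) * (emit(num) % 29 + 31)
y = (score % 29 + 25 * num) // (score * num % 29 + (score == num))
score = ((19 > num) % 29 + depth) // (y % depth % 29 + score)
depth = (29 >= 29) % 29 + depth + (22 % 29 + depth % score)
if 33 != num and num == 22:
    y *= depth * num
    for score in y:
        score += 26 // depth
score *= y
num *= score
y = depth + 21

11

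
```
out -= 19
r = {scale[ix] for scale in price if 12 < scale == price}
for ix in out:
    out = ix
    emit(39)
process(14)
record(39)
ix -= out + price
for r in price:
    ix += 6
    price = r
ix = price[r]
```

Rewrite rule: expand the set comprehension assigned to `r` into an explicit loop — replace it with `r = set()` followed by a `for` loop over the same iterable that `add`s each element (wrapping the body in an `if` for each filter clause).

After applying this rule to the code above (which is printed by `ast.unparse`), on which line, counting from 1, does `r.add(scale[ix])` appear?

5

Transformed code:
out -= 19
r = set()
for scale in price:
    if 12 < scale == price:
        r.add(scale[ix])
for ix in out:
    out = ix
    emit(39)
process(14)
record(39)
ix -= out + price
for r in price:
    ix += 6
    price = r
ix = price[r]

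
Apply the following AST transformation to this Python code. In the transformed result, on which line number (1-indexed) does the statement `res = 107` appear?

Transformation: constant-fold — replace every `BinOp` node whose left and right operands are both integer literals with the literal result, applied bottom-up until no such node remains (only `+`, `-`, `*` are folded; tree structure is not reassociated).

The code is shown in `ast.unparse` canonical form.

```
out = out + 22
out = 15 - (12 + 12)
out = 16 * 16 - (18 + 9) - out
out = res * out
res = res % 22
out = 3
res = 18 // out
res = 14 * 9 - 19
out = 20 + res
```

8

Transformed code:
out = out + 22
out = -9
out = 229 - out
out = res * out
res = res % 22
out = 3
res = 18 // out
res = 107
out = 20 + res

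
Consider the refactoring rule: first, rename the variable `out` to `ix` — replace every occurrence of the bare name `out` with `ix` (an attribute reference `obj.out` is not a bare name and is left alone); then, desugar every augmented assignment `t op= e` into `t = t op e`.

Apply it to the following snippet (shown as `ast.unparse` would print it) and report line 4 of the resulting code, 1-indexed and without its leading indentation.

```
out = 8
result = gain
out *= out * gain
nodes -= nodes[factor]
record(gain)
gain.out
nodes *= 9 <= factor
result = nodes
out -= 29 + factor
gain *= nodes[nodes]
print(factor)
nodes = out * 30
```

nodes = nodes - nodes[factor]

Transformed code:
ix = 8
result = gain
ix = ix * (ix * gain)
nodes = nodes - nodes[factor]
record(gain)
gain.out
nodes = nodes * (9 <= factor)
result = nodes
ix = ix - (29 + factor)
gain = gain * nodes[nodes]
print(factor)
nodes = ix * 30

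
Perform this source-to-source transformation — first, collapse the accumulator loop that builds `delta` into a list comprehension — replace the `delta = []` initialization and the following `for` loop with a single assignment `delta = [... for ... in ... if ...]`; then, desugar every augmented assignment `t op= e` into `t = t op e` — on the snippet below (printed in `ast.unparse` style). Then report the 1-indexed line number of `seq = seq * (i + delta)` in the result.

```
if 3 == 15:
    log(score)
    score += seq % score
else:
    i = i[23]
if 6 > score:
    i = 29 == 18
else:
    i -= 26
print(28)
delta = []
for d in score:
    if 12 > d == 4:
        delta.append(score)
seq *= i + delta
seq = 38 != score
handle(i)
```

Transformed code:
if 3 == 15:
    log(score)
    score = score + seq % score
else:
    i = i[23]
if 6 > score:
    i = 29 == 18
else:
    i = i - 26
print(28)
delta = [score for d in score if 12 > d == 4]
seq = seq * (i + delta)
seq = 38 != score
handle(i)

12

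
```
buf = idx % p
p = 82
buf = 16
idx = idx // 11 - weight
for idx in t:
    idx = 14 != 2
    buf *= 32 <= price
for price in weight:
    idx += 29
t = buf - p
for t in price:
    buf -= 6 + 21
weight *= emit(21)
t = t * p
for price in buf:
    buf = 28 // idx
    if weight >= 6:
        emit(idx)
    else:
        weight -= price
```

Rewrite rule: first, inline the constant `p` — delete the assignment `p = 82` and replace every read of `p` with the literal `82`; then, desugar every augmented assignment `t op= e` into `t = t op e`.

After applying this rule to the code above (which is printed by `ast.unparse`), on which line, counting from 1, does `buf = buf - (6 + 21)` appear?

11

Transformed code:
buf = idx % 82
buf = 16
idx = idx // 11 - weight
for idx in t:
    idx = 14 != 2
    buf = buf * (32 <= price)
for price in weight:
    idx = idx + 29
t = buf - 82
for t in price:
    buf = buf - (6 + 21)
weight = weight * emit(21)
t = t * 82
for price in buf:
    buf = 28 // idx
    if weight >= 6:
        emit(idx)
    else:
        weight = weight - price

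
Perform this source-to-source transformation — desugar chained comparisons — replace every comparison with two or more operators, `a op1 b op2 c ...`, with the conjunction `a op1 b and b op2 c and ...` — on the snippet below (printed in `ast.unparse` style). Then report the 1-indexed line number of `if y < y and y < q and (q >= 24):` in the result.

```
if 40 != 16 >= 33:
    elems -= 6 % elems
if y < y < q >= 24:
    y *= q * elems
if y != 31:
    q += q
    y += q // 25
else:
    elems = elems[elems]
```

3

Transformed code:
if 40 != 16 and 16 >= 33:
    elems -= 6 % elems
if y < y and y < q and (q >= 24):
    y *= q * elems
if y != 31:
    q += q
    y += q // 25
else:
    elems = elems[elems]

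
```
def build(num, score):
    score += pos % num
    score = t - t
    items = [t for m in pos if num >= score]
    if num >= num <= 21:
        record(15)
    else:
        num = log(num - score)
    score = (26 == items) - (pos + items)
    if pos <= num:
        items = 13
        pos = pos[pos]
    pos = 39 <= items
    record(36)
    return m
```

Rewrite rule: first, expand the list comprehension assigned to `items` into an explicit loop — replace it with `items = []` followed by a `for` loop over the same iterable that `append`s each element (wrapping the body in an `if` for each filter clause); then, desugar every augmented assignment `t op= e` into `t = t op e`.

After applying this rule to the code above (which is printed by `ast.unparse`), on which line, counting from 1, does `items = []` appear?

Transformed code:
def build(num, score):
    score = score + pos % num
    score = t - t
    items = []
    for m in pos:
        if num >= score:
            items.append(t)
    if num >= num <= 21:
        record(15)
    else:
        num = log(num - score)
    score = (26 == items) - (pos + items)
    if pos <= num:
        items = 13
        pos = pos[pos]
    pos = 39 <= items
    record(36)
    return m

4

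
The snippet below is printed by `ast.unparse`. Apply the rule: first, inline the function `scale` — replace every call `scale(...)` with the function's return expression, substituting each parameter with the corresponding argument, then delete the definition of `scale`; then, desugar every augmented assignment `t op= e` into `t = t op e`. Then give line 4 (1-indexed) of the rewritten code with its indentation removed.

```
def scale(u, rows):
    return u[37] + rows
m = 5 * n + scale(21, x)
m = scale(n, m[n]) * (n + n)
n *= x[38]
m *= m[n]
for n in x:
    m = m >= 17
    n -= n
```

Transformed code:
m = 5 * n + (21[37] + x)
m = (n[37] + m[n]) * (n + n)
n = n * x[38]
m = m * m[n]
for n in x:
    m = m >= 17
    n = n - n

m = m * m[n]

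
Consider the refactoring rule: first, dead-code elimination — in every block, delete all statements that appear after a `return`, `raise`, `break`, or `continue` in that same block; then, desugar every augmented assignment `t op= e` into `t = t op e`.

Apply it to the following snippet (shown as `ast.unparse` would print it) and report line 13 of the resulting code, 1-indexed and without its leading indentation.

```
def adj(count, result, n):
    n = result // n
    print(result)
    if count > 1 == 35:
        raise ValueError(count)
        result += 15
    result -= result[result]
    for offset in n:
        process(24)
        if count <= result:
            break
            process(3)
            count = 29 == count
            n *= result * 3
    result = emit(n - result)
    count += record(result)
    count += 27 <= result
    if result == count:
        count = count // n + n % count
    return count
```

Transformed code:
def adj(count, result, n):
    n = result // n
    print(result)
    if count > 1 == 35:
        raise ValueError(count)
    result = result - result[result]
    for offset in n:
        process(24)
        if count <= result:
            break
    result = emit(n - result)
    count = count + record(result)
    count = count + (27 <= result)
    if result == count:
        count = count // n + n % count
    return count

count = count + (27 <= result)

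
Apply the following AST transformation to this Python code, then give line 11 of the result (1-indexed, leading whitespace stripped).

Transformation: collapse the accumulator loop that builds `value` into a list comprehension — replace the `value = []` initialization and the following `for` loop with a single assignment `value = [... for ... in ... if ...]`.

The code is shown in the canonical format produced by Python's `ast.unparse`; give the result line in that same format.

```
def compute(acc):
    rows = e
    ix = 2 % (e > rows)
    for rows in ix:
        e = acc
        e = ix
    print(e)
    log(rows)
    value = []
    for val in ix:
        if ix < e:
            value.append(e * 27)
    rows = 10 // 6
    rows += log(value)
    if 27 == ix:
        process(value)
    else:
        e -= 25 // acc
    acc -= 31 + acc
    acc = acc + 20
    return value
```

rows += log(value)

Transformed code:
def compute(acc):
    rows = e
    ix = 2 % (e > rows)
    for rows in ix:
        e = acc
        e = ix
    print(e)
    log(rows)
    value = [e * 27 for val in ix if ix < e]
    rows = 10 // 6
    rows += log(value)
    if 27 == ix:
        process(value)
    else:
        e -= 25 // acc
    acc -= 31 + acc
    acc = acc + 20
    return value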